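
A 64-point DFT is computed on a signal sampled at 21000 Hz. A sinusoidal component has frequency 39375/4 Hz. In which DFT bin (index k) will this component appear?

DFT frequency resolution = f_s/N = 21000/64 = 2625/8 Hz
Bin index k = f_signal / resolution = 39375/4 / 2625/8 = 30
The signal frequency 39375/4 Hz falls in DFT bin k = 30.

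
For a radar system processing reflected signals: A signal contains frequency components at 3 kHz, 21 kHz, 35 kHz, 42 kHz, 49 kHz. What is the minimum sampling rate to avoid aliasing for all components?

The highest frequency component is f_max = 49 kHz.
Nyquist rate = 2 * f_max = 2 * 49 kHz = 98 kHz.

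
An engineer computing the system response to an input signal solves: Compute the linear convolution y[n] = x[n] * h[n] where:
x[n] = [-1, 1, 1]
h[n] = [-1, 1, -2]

y[n] = sum_k x[k]*h[n-k]. Output length = len(x) + len(h) - 1 = 3 + 3 - 1 = 5.
y[0] = -1*-1 = 1
y[1] = 1*-1 + -1*1 = -2
y[2] = 1*-1 + 1*1 + -1*-2 = 2
y[3] = 1*1 + 1*-2 = -1
y[4] = 1*-2 = -2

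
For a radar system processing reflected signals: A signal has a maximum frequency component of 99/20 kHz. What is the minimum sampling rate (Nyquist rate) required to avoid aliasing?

By the Nyquist-Shannon sampling theorem,
the minimum sampling rate (Nyquist rate) must be at least 2 * f_max.
Nyquist rate = 2 * 99/20 kHz = 99/10 kHz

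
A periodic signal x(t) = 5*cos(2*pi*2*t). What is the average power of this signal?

Average power of A*cos(wt) is A^2/2.
P = 5^2 / 2 = 25/2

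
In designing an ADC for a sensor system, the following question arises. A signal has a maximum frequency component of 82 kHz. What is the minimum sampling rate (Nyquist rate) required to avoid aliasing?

By the Nyquist-Shannon sampling theorem,
the minimum sampling rate (Nyquist rate) must be at least 2 * f_max.
Nyquist rate = 2 * 82 kHz = 164 kHz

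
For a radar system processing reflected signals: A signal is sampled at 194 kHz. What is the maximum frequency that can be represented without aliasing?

The maximum frequency that can be represented without aliasing
is the Nyquist frequency: f_max = f_s / 2 = 194 kHz / 2 = 97 kHz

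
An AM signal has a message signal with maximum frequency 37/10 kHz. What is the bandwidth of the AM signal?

In AM (double-sideband), the bandwidth is twice the message frequency.
BW = 2 * f_m = 2 * 37/10 kHz = 37/5 kHz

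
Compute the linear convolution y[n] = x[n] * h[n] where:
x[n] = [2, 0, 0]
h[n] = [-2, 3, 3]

y[n] = sum_k x[k]*h[n-k]. Output length = len(x) + len(h) - 1 = 3 + 3 - 1 = 5.
y[0] = 2*-2 = -4
y[1] = 0*-2 + 2*3 = 6
y[2] = 0*-2 + 0*3 + 2*3 = 6
y[3] = 0*3 + 0*3 = 0
y[4] = 0*3 = 0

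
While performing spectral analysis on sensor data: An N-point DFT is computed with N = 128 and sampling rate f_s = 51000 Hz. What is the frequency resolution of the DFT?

DFT frequency resolution = f_s / N
= 51000 / 128 = 6375/16 Hz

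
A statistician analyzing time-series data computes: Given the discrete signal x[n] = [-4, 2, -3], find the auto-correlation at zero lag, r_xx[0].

The auto-correlation at zero lag r_xx[0] equals the signal energy.
r_xx[0] = sum of x[n]^2 = (-4)^2 + 2^2 + (-3)^2
= 16 + 4 + 9 = 29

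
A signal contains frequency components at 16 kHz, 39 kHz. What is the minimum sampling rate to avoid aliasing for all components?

The highest frequency component is f_max = 39 kHz.
Nyquist rate = 2 * f_max = 2 * 39 kHz = 78 kHz.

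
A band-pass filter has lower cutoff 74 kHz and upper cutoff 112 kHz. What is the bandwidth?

Bandwidth = f_high - f_low
= 112 kHz - 74 kHz = 38 kHz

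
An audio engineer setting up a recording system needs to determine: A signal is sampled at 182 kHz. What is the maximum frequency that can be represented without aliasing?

The maximum frequency that can be represented without aliasing
is the Nyquist frequency: f_max = f_s / 2 = 182 kHz / 2 = 91 kHz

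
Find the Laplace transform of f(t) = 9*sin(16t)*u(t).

Standard pair: sin(wt)*u(t) <-> w/(s^2+w^2)
With w = 16: L{9*sin(16t)*u(t)} = 144/(s^2+256)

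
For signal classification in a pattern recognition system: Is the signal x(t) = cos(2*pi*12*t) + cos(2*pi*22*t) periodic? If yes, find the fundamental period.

f1 = 12 Hz, f2 = 22 Hz
Period T1 = 1/12, T2 = 1/22
Ratio T1/T2 = 22/12, which is rational.
The signal is periodic with fundamental period T = 1/GCD(12,22) = 1/2 s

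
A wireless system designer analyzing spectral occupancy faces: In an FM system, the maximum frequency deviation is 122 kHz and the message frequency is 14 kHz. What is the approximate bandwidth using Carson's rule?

Carson's rule: BW = 2*(delta_f + f_m)
= 2*(122 + 14) kHz = 272 kHz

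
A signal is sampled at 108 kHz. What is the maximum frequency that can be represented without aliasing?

The maximum frequency that can be represented without aliasing
is the Nyquist frequency: f_max = f_s / 2 = 108 kHz / 2 = 54 kHz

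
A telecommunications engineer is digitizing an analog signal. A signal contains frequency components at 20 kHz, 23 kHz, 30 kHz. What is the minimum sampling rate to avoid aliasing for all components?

The highest frequency component is f_max = 30 kHz.
Nyquist rate = 2 * f_max = 2 * 30 kHz = 60 kHz.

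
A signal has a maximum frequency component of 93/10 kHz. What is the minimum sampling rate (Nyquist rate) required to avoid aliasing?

By the Nyquist-Shannon sampling theorem,
the minimum sampling rate (Nyquist rate) must be at least 2 * f_max.
Nyquist rate = 2 * 93/10 kHz = 93/5 kHz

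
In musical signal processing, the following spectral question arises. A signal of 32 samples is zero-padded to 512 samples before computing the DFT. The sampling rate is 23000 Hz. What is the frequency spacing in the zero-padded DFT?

Original DFT: N = 32, resolution = f_s/N = 23000/32 = 2875/4 Hz
Zero-padded DFT: N = 512, resolution = f_s/N = 23000/512 = 2875/64 Hz
Zero-padding interpolates the spectrum (finer frequency grid)
but does NOT improve the true spectral resolution (ability to resolve close frequencies).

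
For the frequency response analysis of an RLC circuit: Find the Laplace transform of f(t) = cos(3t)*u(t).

Standard pair: cos(wt)*u(t) <-> s/(s^2+w^2)
With w = 3: L{cos(3t)*u(t)} = s/(s^2+9)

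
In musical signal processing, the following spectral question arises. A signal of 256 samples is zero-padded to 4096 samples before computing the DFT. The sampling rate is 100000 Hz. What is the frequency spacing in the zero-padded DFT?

Original DFT: N = 256, resolution = f_s/N = 100000/256 = 3125/8 Hz
Zero-padded DFT: N = 4096, resolution = f_s/N = 100000/4096 = 3125/128 Hz
Zero-padding interpolates the spectrum (finer frequency grid)
but does NOT improve the true spectral resolution (ability to resolve close frequencies).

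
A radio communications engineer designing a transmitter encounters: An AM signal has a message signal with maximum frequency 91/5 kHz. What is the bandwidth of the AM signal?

In AM (double-sideband), the bandwidth is twice the message frequency.
BW = 2 * f_m = 2 * 91/5 kHz = 182/5 kHz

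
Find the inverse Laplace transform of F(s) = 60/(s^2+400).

Standard pair: w/(s^2+w^2) <-> sin(wt)*u(t)
Recognize w^2 = 400, so w = 20; numerator 60 = 3*20.
f(t) = 3*sin(20t)*u(t)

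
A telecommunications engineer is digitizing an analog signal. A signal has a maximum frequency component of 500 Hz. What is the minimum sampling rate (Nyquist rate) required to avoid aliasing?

By the Nyquist-Shannon sampling theorem,
the minimum sampling rate (Nyquist rate) must be at least 2 * f_max.
Nyquist rate = 2 * 500 Hz = 1000 Hz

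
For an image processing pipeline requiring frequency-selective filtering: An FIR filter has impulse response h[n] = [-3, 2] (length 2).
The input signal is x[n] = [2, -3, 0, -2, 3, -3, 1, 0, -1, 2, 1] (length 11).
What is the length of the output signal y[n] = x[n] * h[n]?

For linear convolution, the output length is:
len(y) = len(x) + len(h) - 1 = 11 + 2 - 1 = 12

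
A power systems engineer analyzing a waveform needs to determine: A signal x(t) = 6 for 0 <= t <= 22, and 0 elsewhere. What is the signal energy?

Energy = integral of |x(t)|^2 dt over the signal duration
= 6^2 * 22 = 36 * 22 = 792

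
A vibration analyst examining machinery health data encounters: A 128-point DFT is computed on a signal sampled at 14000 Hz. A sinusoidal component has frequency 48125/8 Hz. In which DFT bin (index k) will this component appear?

DFT frequency resolution = f_s/N = 14000/128 = 875/8 Hz
Bin index k = f_signal / resolution = 48125/8 / 875/8 = 55
The signal frequency 48125/8 Hz falls in DFT bin k = 55.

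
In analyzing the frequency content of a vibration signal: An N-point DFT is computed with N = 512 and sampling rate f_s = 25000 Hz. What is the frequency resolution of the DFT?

DFT frequency resolution = f_s / N
= 25000 / 512 = 3125/64 Hz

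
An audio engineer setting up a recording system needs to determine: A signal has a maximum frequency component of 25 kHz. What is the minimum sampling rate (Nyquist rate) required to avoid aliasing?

By the Nyquist-Shannon sampling theorem,
the minimum sampling rate (Nyquist rate) must be at least 2 * f_max.
Nyquist rate = 2 * 25 kHz = 50 kHz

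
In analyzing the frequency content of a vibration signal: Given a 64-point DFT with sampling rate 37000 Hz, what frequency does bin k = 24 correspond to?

The frequency of DFT bin k is: f_k = k * f_s / N
f_24 = 24 * 37000 / 64 = 13875 Hz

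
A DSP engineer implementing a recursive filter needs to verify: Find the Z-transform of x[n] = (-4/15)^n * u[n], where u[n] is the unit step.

The Z-transform of a^n * u[n] is z/(z-a) for |z| > |a|.
Here a = -4/15, so X(z) = z/(z - (-4/15)) = 15z/(15z + 4)
ROC: |z| > 4/15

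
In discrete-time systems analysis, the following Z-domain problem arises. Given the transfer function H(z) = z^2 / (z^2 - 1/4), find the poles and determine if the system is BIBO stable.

Poles are roots of the denominator: z^2 - 1/4 = 0.
Quadratic formula: z = [-(0) +/- sqrt((0)^2 - 4*(-1/4))] / 2
Discriminant = 0 + 1 = 1; sqrt = 1.
z = (0 +/- 1) / 2 => z = 1/2 or z = -1/2.
|p1| = 1/2, |p2| = 1/2.
For BIBO stability, all poles must lie inside the unit circle (|p| < 1).
System is STABLE since both |p| < 1.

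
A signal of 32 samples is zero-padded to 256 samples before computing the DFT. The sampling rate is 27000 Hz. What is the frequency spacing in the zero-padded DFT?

Original DFT: N = 32, resolution = f_s/N = 27000/32 = 3375/4 Hz
Zero-padded DFT: N = 256, resolution = f_s/N = 27000/256 = 3375/32 Hz
Zero-padding interpolates the spectrum (finer frequency grid)
but does NOT improve the true spectral resolution (ability to resolve close frequencies).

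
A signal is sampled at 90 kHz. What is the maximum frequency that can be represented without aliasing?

The maximum frequency that can be represented without aliasing
is the Nyquist frequency: f_max = f_s / 2 = 90 kHz / 2 = 45 kHz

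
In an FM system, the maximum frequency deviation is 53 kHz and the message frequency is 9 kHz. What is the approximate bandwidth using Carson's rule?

Carson's rule: BW = 2*(delta_f + f_m)
= 2*(53 + 9) kHz = 124 kHz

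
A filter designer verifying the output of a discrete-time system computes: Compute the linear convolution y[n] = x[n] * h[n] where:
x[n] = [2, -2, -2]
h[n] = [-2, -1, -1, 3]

y[n] = sum_k x[k]*h[n-k]. Output length = len(x) + len(h) - 1 = 3 + 4 - 1 = 6.
y[0] = 2*-2 = -4
y[1] = -2*-2 + 2*-1 = 2
y[2] = -2*-2 + -2*-1 + 2*-1 = 4
y[3] = -2*-1 + -2*-1 + 2*3 = 10
y[4] = -2*-1 + -2*3 = -4
y[5] = -2*3 = -6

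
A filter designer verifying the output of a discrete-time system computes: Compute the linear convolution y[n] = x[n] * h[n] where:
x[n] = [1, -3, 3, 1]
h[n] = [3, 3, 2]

y[n] = sum_k x[k]*h[n-k]. Output length = len(x) + len(h) - 1 = 4 + 3 - 1 = 6.
y[0] = 1*3 = 3
y[1] = -3*3 + 1*3 = -6
y[2] = 3*3 + -3*3 + 1*2 = 2
y[3] = 1*3 + 3*3 + -3*2 = 6
y[4] = 1*3 + 3*2 = 9
y[5] = 1*2 = 2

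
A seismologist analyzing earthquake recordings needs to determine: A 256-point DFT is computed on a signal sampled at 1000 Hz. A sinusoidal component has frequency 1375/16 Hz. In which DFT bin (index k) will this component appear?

DFT frequency resolution = f_s/N = 1000/256 = 125/32 Hz
Bin index k = f_signal / resolution = 1375/16 / 125/32 = 22
The signal frequency 1375/16 Hz falls in DFT bin k = 22.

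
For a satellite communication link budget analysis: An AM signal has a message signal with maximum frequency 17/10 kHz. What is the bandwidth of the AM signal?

In AM (double-sideband), the bandwidth is twice the message frequency.
BW = 2 * f_m = 2 * 17/10 kHz = 17/5 kHz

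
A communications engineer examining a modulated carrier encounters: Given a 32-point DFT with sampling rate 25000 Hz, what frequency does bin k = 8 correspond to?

The frequency of DFT bin k is: f_k = k * f_s / N
f_8 = 8 * 25000 / 32 = 6250 Hz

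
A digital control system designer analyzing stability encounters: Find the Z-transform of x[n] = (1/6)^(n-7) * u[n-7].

Time-shifting property: if X(z) = Z{x[n]}, then Z{x[n-d]} = z^(-d) * X(z)
X(z) = z/(z - 1/6) for x[n] = (1/6)^n * u[n]
Z{x[n-7]} = z^(-7) * z/(z - 1/6) = z^(-6)/(z - 1/6)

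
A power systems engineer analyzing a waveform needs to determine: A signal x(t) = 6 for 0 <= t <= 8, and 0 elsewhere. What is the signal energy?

Energy = integral of |x(t)|^2 dt over the signal duration
= 6^2 * 8 = 36 * 8 = 288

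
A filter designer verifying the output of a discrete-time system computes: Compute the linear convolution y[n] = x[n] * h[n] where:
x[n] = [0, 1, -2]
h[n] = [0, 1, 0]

y[n] = sum_k x[k]*h[n-k]. Output length = len(x) + len(h) - 1 = 3 + 3 - 1 = 5.
y[0] = 0*0 = 0
y[1] = 1*0 + 0*1 = 0
y[2] = -2*0 + 1*1 + 0*0 = 1
y[3] = -2*1 + 1*0 = -2
y[4] = -2*0 = 0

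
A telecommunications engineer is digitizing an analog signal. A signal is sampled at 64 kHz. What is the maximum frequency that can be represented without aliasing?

The maximum frequency that can be represented without aliasing
is the Nyquist frequency: f_max = f_s / 2 = 64 kHz / 2 = 32 kHz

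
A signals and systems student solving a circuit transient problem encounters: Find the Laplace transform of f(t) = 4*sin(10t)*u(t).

Standard pair: sin(wt)*u(t) <-> w/(s^2+w^2)
With w = 10: L{4*sin(10t)*u(t)} = 40/(s^2+100)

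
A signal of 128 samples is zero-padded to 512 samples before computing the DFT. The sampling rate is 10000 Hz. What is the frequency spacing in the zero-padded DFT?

Original DFT: N = 128, resolution = f_s/N = 10000/128 = 625/8 Hz
Zero-padded DFT: N = 512, resolution = f_s/N = 10000/512 = 625/32 Hz
Zero-padding interpolates the spectrum (finer frequency grid)
but does NOT improve the true spectral resolution (ability to resolve close frequencies).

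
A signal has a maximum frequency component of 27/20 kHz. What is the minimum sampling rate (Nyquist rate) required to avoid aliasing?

By the Nyquist-Shannon sampling theorem,
the minimum sampling rate (Nyquist rate) must be at least 2 * f_max.
Nyquist rate = 2 * 27/20 kHz = 27/10 kHz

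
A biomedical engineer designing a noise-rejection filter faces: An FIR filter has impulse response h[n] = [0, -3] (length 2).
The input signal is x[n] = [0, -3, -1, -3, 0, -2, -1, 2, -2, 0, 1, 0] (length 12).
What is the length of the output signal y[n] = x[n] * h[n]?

For linear convolution, the output length is:
len(y) = len(x) + len(h) - 1 = 12 + 2 - 1 = 13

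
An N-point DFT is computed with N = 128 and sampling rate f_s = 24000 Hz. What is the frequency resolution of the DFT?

DFT frequency resolution = f_s / N
= 24000 / 128 = 375/2 Hz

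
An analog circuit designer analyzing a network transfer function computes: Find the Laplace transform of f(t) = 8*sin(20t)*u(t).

Standard pair: sin(wt)*u(t) <-> w/(s^2+w^2)
With w = 20: L{8*sin(20t)*u(t)} = 160/(s^2+400)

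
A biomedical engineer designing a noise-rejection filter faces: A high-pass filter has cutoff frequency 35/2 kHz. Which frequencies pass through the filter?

A high-pass filter passes all frequencies above the cutoff frequency 35/2 kHz and attenuates lower frequencies.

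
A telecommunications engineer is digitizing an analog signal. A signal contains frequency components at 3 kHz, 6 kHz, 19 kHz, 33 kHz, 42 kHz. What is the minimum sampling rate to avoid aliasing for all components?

The highest frequency component is f_max = 42 kHz.
Nyquist rate = 2 * f_max = 2 * 42 kHz = 84 kHz.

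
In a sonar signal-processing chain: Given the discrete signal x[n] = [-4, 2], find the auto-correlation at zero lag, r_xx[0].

The auto-correlation at zero lag r_xx[0] equals the signal energy.
r_xx[0] = sum of x[n]^2 = (-4)^2 + 2^2
= 16 + 4 = 20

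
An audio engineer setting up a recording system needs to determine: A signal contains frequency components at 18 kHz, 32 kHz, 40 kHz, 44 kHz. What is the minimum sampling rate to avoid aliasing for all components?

The highest frequency component is f_max = 44 kHz.
Nyquist rate = 2 * f_max = 2 * 44 kHz = 88 kHz.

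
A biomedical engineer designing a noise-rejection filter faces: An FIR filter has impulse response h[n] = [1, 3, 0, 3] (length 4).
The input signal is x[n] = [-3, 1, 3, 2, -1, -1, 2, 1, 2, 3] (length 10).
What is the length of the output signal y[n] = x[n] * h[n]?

For linear convolution, the output length is:
len(y) = len(x) + len(h) - 1 = 10 + 4 - 1 = 13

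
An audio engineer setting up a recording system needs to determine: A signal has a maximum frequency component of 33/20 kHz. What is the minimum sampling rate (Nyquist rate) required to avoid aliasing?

By the Nyquist-Shannon sampling theorem,
the minimum sampling rate (Nyquist rate) must be at least 2 * f_max.
Nyquist rate = 2 * 33/20 kHz = 33/10 kHz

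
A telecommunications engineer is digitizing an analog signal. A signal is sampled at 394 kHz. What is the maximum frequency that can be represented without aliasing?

The maximum frequency that can be represented without aliasing
is the Nyquist frequency: f_max = f_s / 2 = 394 kHz / 2 = 197 kHz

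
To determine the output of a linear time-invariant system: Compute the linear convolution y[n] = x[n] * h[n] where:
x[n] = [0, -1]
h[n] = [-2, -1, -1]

y[n] = sum_k x[k]*h[n-k]. Output length = len(x) + len(h) - 1 = 2 + 3 - 1 = 4.
y[0] = 0*-2 = 0
y[1] = -1*-2 + 0*-1 = 2
y[2] = -1*-1 + 0*-1 = 1
y[3] = -1*-1 = 1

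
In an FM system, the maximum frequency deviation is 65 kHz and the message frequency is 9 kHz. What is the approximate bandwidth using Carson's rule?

Carson's rule: BW = 2*(delta_f + f_m)
= 2*(65 + 9) kHz = 148 kHz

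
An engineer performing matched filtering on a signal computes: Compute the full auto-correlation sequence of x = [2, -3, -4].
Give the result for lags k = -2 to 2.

r_xx[k] = sum_m x[m]*x[m+k], indexed from 0, for k = -2 to 2:
  r_xx[-2] = x[2]*x[0] = -8
  r_xx[-1] = x[1]*x[0] + x[2]*x[1] = 6
  r_xx[0] = x[0]*x[0] + x[1]*x[1] + x[2]*x[2] = 29
  r_xx[1] = x[0]*x[1] + x[1]*x[2] = 6
  r_xx[2] = x[0]*x[2] = -8
r_xx = [-8, 6, 29, 6, -8]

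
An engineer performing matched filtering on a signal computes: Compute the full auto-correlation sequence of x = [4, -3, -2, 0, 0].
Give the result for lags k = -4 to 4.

r_xx[k] = sum_m x[m]*x[m+k], indexed from 0, for k = -4 to 4:
  r_xx[-4] = x[4]*x[0] = 0
  r_xx[-3] = x[3]*x[0] + x[4]*x[1] = 0
  r_xx[-2] = x[2]*x[0] + x[3]*x[1] + x[4]*x[2] = -8
  r_xx[-1] = x[1]*x[0] + x[2]*x[1] + x[3]*x[2] + x[4]*x[3] = -6
  r_xx[0] = x[0]*x[0] + x[1]*x[1] + x[2]*x[2] + x[3]*x[3] + x[4]*x[4] = 29
  r_xx[1] = x[0]*x[1] + x[1]*x[2] + x[2]*x[3] + x[3]*x[4] = -6
  r_xx[2] = x[0]*x[2] + x[1]*x[3] + x[2]*x[4] = -8
  r_xx[3] = x[0]*x[3] + x[1]*x[4] = 0
  r_xx[4] = x[0]*x[4] = 0
r_xx = [0, 0, -8, -6, 29, -6, -8, 0, 0]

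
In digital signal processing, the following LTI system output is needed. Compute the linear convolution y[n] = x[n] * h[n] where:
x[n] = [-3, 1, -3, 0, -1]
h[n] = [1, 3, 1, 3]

y[n] = sum_k x[k]*h[n-k]. Output length = len(x) + len(h) - 1 = 5 + 4 - 1 = 8.
y[0] = -3*1 = -3
y[1] = 1*1 + -3*3 = -8
y[2] = -3*1 + 1*3 + -3*1 = -3
y[3] = 0*1 + -3*3 + 1*1 + -3*3 = -17
y[4] = -1*1 + 0*3 + -3*1 + 1*3 = -1
y[5] = -1*3 + 0*1 + -3*3 = -12
y[6] = -1*1 + 0*3 = -1
y[7] = -1*3 = -3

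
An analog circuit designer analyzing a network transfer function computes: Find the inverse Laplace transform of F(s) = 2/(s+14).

Standard pair: k/(s+a) <-> k*e^(-at)*u(t)
With k=2, a=14: f(t) = 2*e^(-14t)*u(t)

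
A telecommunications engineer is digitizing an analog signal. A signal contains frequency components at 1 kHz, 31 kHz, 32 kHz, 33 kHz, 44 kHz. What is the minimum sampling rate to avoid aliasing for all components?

The highest frequency component is f_max = 44 kHz.
Nyquist rate = 2 * f_max = 2 * 44 kHz = 88 kHz.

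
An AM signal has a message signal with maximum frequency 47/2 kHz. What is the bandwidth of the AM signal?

In AM (double-sideband), the bandwidth is twice the message frequency.
BW = 2 * f_m = 2 * 47/2 kHz = 47 kHz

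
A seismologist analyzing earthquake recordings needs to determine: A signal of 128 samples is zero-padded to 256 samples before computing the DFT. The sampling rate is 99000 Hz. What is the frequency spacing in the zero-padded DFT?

Original DFT: N = 128, resolution = f_s/N = 99000/128 = 12375/16 Hz
Zero-padded DFT: N = 256, resolution = f_s/N = 99000/256 = 12375/32 Hz
Zero-padding interpolates the spectrum (finer frequency grid)
but does NOT improve the true spectral resolution (ability to resolve close frequencies).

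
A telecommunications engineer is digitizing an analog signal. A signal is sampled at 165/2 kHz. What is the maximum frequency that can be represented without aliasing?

The maximum frequency that can be represented without aliasing
is the Nyquist frequency: f_max = f_s / 2 = 165/2 kHz / 2 = 165/4 kHz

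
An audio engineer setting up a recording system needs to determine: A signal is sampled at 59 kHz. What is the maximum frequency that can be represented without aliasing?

The maximum frequency that can be represented without aliasing
is the Nyquist frequency: f_max = f_s / 2 = 59 kHz / 2 = 59/2 kHz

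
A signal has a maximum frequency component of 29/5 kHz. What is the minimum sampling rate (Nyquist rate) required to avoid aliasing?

By the Nyquist-Shannon sampling theorem,
the minimum sampling rate (Nyquist rate) must be at least 2 * f_max.
Nyquist rate = 2 * 29/5 kHz = 58/5 kHz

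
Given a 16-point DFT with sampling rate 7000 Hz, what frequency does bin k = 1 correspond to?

The frequency of DFT bin k is: f_k = k * f_s / N
f_1 = 1 * 7000 / 16 = 875/2 Hz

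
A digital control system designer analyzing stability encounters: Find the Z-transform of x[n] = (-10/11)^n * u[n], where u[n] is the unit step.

The Z-transform of a^n * u[n] is z/(z-a) for |z| > |a|.
Here a = -10/11, so X(z) = z/(z - (-10/11)) = 11z/(11z + 10)
ROC: |z| > 10/11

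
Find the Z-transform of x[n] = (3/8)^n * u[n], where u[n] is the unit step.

The Z-transform of a^n * u[n] is z/(z-a) for |z| > |a|.
Here a = 3/8, so X(z) = z/(z - (3/8)) = 8z/(8z - 3)
ROC: |z| > 3/8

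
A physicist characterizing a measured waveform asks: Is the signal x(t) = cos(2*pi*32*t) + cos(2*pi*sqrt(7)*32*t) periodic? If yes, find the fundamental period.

f1 = 32 Hz, f2 = 32*sqrt(7) Hz
Ratio f2/f1 = sqrt(7), which is irrational.
Since the frequency ratio is irrational, no common period exists.
The signal is not periodic.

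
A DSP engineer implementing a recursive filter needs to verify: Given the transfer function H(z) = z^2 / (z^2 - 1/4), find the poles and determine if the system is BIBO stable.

Poles are roots of the denominator: z^2 - 1/4 = 0.
Quadratic formula: z = [-(0) +/- sqrt((0)^2 - 4*(-1/4))] / 2
Discriminant = 0 + 1 = 1; sqrt = 1.
z = (0 +/- 1) / 2 => z = 1/2 or z = -1/2.
|p1| = 1/2, |p2| = 1/2.
For BIBO stability, all poles must lie inside the unit circle (|p| < 1).
System is STABLE since both |p| < 1.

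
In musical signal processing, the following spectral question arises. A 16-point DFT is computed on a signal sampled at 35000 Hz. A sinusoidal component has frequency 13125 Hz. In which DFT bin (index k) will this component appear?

DFT frequency resolution = f_s/N = 35000/16 = 4375/2 Hz
Bin index k = f_signal / resolution = 13125 / 4375/2 = 6
The signal frequency 13125 Hz falls in DFT bin k = 6.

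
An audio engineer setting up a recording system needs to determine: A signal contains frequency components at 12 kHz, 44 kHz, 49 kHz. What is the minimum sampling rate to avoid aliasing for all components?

The highest frequency component is f_max = 49 kHz.
Nyquist rate = 2 * f_max = 2 * 49 kHz = 98 kHz.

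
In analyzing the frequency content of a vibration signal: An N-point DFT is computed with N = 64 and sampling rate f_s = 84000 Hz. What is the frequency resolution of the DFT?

DFT frequency resolution = f_s / N
= 84000 / 64 = 2625/2 Hz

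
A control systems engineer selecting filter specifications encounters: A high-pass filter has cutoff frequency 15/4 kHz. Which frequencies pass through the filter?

A high-pass filter passes all frequencies above the cutoff frequency 15/4 kHz and attenuates lower frequencies.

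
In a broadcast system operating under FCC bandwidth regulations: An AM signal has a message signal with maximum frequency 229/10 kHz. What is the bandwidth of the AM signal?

In AM (double-sideband), the bandwidth is twice the message frequency.
BW = 2 * f_m = 2 * 229/10 kHz = 229/5 kHz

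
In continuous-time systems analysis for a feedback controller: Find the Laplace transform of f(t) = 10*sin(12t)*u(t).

Standard pair: sin(wt)*u(t) <-> w/(s^2+w^2)
With w = 12: L{10*sin(12t)*u(t)} = 120/(s^2+144)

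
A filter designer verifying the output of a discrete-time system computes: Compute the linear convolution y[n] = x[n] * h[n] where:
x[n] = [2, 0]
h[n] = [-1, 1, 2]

y[n] = sum_k x[k]*h[n-k]. Output length = len(x) + len(h) - 1 = 2 + 3 - 1 = 4.
y[0] = 2*-1 = -2
y[1] = 0*-1 + 2*1 = 2
y[2] = 0*1 + 2*2 = 4
y[3] = 0*2 = 0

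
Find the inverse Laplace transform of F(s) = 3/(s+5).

Standard pair: k/(s+a) <-> k*e^(-at)*u(t)
With k=3, a=5: f(t) = 3*e^(-5t)*u(t)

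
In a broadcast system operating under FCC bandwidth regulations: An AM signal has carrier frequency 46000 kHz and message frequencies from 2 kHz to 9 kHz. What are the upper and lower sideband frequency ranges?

Upper sideband (USB) = fc + [fm_low, fm_high] = 46000 + [2, 9] = [46002, 46009] kHz
Lower sideband (LSB) = fc - [fm_high, fm_low] = 46000 - [9, 2] = [45991, 45998] kHz
Total occupied spectrum: 45991 kHz to 46009 kHz (plus carrier at 46000 kHz)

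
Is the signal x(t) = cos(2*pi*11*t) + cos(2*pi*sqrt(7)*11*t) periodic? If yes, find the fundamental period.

f1 = 11 Hz, f2 = 11*sqrt(7) Hz
Ratio f2/f1 = sqrt(7), which is irrational.
Since the frequency ratio is irrational, no common period exists.
The signal is not periodic.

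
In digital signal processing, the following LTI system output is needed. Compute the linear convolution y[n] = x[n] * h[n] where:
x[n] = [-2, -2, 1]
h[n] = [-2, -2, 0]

y[n] = sum_k x[k]*h[n-k]. Output length = len(x) + len(h) - 1 = 3 + 3 - 1 = 5.
y[0] = -2*-2 = 4
y[1] = -2*-2 + -2*-2 = 8
y[2] = 1*-2 + -2*-2 + -2*0 = 2
y[3] = 1*-2 + -2*0 = -2
y[4] = 1*0 = 0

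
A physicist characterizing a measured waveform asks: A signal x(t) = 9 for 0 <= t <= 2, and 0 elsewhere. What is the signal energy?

Energy = integral of |x(t)|^2 dt over the signal duration
= 9^2 * 2 = 81 * 2 = 162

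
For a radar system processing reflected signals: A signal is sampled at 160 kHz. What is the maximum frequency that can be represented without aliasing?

The maximum frequency that can be represented without aliasing
is the Nyquist frequency: f_max = f_s / 2 = 160 kHz / 2 = 80 kHz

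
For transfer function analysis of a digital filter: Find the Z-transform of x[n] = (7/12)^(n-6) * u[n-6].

Time-shifting property: if X(z) = Z{x[n]}, then Z{x[n-d]} = z^(-d) * X(z)
X(z) = z/(z - 7/12) for x[n] = (7/12)^n * u[n]
Z{x[n-6]} = z^(-6) * z/(z - 7/12) = z^(-5)/(z - 7/12)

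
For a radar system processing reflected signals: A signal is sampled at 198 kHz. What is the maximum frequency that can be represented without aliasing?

The maximum frequency that can be represented without aliasing
is the Nyquist frequency: f_max = f_s / 2 = 198 kHz / 2 = 99 kHz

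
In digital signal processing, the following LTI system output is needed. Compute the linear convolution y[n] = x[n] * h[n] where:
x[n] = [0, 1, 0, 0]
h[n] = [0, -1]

y[n] = sum_k x[k]*h[n-k]. Output length = len(x) + len(h) - 1 = 4 + 2 - 1 = 5.
y[0] = 0*0 = 0
y[1] = 1*0 + 0*-1 = 0
y[2] = 0*0 + 1*-1 = -1
y[3] = 0*0 + 0*-1 = 0
y[4] = 0*-1 = 0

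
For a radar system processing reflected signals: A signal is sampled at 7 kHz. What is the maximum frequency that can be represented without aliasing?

The maximum frequency that can be represented without aliasing
is the Nyquist frequency: f_max = f_s / 2 = 7 kHz / 2 = 7/2 kHz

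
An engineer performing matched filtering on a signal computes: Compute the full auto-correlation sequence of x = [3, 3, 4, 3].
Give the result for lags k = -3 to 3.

r_xx[k] = sum_m x[m]*x[m+k], indexed from 0, for k = -3 to 3:
  r_xx[-3] = x[3]*x[0] = 9
  r_xx[-2] = x[2]*x[0] + x[3]*x[1] = 21
  r_xx[-1] = x[1]*x[0] + x[2]*x[1] + x[3]*x[2] = 33
  r_xx[0] = x[0]*x[0] + x[1]*x[1] + x[2]*x[2] + x[3]*x[3] = 43
  r_xx[1] = x[0]*x[1] + x[1]*x[2] + x[2]*x[3] = 33
  r_xx[2] = x[0]*x[2] + x[1]*x[3] = 21
  r_xx[3] = x[0]*x[3] = 9
r_xx = [9, 21, 33, 43, 33, 21, 9]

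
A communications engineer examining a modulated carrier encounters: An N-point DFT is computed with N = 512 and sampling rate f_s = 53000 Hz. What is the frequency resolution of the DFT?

DFT frequency resolution = f_s / N
= 53000 / 512 = 6625/64 Hz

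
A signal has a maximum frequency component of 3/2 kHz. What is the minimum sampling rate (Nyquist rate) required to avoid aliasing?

By the Nyquist-Shannon sampling theorem,
the minimum sampling rate (Nyquist rate) must be at least 2 * f_max.
Nyquist rate = 2 * 3/2 kHz = 3 kHz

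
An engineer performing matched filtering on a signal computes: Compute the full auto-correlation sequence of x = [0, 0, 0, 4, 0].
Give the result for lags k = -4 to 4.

r_xx[k] = sum_m x[m]*x[m+k], indexed from 0, for k = -4 to 4:
  r_xx[-4] = x[4]*x[0] = 0
  r_xx[-3] = x[3]*x[0] + x[4]*x[1] = 0
  r_xx[-2] = x[2]*x[0] + x[3]*x[1] + x[4]*x[2] = 0
  r_xx[-1] = x[1]*x[0] + x[2]*x[1] + x[3]*x[2] + x[4]*x[3] = 0
  r_xx[0] = x[0]*x[0] + x[1]*x[1] + x[2]*x[2] + x[3]*x[3] + x[4]*x[4] = 16
  r_xx[1] = x[0]*x[1] + x[1]*x[2] + x[2]*x[3] + x[3]*x[4] = 0
  r_xx[2] = x[0]*x[2] + x[1]*x[3] + x[2]*x[4] = 0
  r_xx[3] = x[0]*x[3] + x[1]*x[4] = 0
  r_xx[4] = x[0]*x[4] = 0
r_xx = [0, 0, 0, 0, 16, 0, 0, 0, 0]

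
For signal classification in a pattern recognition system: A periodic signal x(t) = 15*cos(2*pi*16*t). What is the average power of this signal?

Average power of A*cos(wt) is A^2/2.
P = 15^2 / 2 = 225/2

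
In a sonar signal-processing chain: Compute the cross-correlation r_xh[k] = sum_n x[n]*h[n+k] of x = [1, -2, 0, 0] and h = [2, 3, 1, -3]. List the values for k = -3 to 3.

Both sequences indexed from 0 and zero outside their support.
Lags with overlap: k = -3 to 3.
  r_xh[-3] = x[3]*h[0] = 0
  r_xh[-2] = x[2]*h[0] + x[3]*h[1] = 0
  r_xh[-1] = x[1]*h[0] + x[2]*h[1] + x[3]*h[2] = -4
  r_xh[0] = x[0]*h[0] + x[1]*h[1] + x[2]*h[2] + x[3]*h[3] = -4
  r_xh[1] = x[0]*h[1] + x[1]*h[2] + x[2]*h[3] = 1
  r_xh[2] = x[0]*h[2] + x[1]*h[3] = 7
  r_xh[3] = x[0]*h[3] = -3
r_xh = [0, 0, -4, -4, 1, 7, -3] (for k = -3, ..., 3)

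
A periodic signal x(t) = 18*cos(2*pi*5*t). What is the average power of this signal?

Average power of A*cos(wt) is A^2/2.
P = 18^2 / 2 = 324/2 = 162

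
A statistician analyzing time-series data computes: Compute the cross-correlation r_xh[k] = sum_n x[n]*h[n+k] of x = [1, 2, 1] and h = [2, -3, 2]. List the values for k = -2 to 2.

Both sequences indexed from 0 and zero outside their support.
Lags with overlap: k = -2 to 2.
  r_xh[-2] = x[2]*h[0] = 2
  r_xh[-1] = x[1]*h[0] + x[2]*h[1] = 1
  r_xh[0] = x[0]*h[0] + x[1]*h[1] + x[2]*h[2] = -2
  r_xh[1] = x[0]*h[1] + x[1]*h[2] = 1
  r_xh[2] = x[0]*h[2] = 2
r_xh = [2, 1, -2, 1, 2] (for k = -2, ..., 2)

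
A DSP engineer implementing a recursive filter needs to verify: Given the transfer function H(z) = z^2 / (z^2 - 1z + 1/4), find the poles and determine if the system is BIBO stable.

Poles are roots of the denominator: z^2 - 1z + 1/4 = 0.
Quadratic formula: z = [-(-1) +/- sqrt((-1)^2 - 4*(1/4))] / 2
Discriminant = 1 - 1 = 0; sqrt = 0.
z = (1 +/- 0) / 2 = 1/2 (repeated root).
|p1| = 1/2, |p2| = 1/2.
For BIBO stability, all poles must lie inside the unit circle (|p| < 1).
System is STABLE since both |p| < 1.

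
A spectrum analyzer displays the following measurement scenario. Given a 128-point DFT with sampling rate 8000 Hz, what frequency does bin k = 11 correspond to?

The frequency of DFT bin k is: f_k = k * f_s / N
f_11 = 11 * 8000 / 128 = 1375/2 Hz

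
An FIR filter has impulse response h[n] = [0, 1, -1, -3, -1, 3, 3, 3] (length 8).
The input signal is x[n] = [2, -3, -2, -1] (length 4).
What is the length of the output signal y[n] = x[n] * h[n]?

For linear convolution, the output length is:
len(y) = len(x) + len(h) - 1 = 4 + 8 - 1 = 11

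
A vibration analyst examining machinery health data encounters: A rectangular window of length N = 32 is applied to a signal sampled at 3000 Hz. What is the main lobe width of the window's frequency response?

For a rectangular window of length N,
the main lobe width in frequency is 2*f_s/N.
= 2*3000/32 = 375/2 Hz
This determines the minimum frequency separation for resolving two sinusoids.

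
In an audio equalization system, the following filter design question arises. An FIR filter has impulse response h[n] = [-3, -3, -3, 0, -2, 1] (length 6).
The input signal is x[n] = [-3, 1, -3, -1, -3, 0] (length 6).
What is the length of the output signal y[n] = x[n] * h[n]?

For linear convolution, the output length is:
len(y) = len(x) + len(h) - 1 = 6 + 6 - 1 = 11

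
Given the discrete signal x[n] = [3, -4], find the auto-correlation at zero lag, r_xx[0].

The auto-correlation at zero lag r_xx[0] equals the signal energy.
r_xx[0] = sum of x[n]^2 = 3^2 + (-4)^2
= 9 + 16 = 25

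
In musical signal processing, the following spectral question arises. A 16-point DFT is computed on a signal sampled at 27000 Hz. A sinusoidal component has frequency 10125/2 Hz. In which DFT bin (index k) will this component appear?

DFT frequency resolution = f_s/N = 27000/16 = 3375/2 Hz
Bin index k = f_signal / resolution = 10125/2 / 3375/2 = 3
The signal frequency 10125/2 Hz falls in DFT bin k = 3.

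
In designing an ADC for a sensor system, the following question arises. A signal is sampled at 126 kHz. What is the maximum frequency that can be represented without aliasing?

The maximum frequency that can be represented without aliasing
is the Nyquist frequency: f_max = f_s / 2 = 126 kHz / 2 = 63 kHz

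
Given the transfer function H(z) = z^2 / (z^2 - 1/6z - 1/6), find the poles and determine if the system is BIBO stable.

Poles are roots of the denominator: z^2 - 1/6z - 1/6 = 0.
Quadratic formula: z = [-(-1/6) +/- sqrt((-1/6)^2 - 4*(-1/6))] / 2
Discriminant = 1/36 + 2/3 = 25/36; sqrt = 5/6.
z = (1/6 +/- 5/6) / 2 => z = 1/2 or z = -1/3.
|p1| = 1/3, |p2| = 1/2.
For BIBO stability, all poles must lie inside the unit circle (|p| < 1).
System is STABLE since both |p| < 1.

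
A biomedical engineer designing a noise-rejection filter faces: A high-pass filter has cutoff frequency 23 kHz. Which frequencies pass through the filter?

A high-pass filter passes all frequencies above the cutoff frequency 23 kHz and attenuates lower frequencies.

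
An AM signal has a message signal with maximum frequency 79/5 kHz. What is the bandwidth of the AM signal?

In AM (double-sideband), the bandwidth is twice the message frequency.
BW = 2 * f_m = 2 * 79/5 kHz = 158/5 kHz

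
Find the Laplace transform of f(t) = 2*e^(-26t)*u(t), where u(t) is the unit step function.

Standard Laplace transform pair:
e^(-at)*u(t) <-> 1/(s+a)
With a = 26: L{2*e^(-26t)*u(t)} = 2/(s+26), ROC: Re(s) > -26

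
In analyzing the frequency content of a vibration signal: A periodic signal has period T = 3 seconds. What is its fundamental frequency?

The fundamental frequency is the reciprocal of the period.
f = 1/T = 1/(3) = 1/3 Hz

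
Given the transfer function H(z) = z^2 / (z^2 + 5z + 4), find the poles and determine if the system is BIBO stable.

Poles are roots of the denominator: z^2 + 5z + 4 = 0.
Quadratic formula: z = [-(5) +/- sqrt((5)^2 - 4*(4))] / 2
Discriminant = 25 - 16 = 9; sqrt = 3.
z = (-5 +/- 3) / 2 => z = -1 or z = -4.
|p1| = 1, |p2| = 4.
For BIBO stability, all poles must lie inside the unit circle (|p| < 1).
System is UNSTABLE since at least one |p| >= 1.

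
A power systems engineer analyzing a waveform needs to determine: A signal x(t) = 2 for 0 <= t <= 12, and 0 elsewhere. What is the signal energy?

Energy = integral of |x(t)|^2 dt over the signal duration
= 2^2 * 12 = 4 * 12 = 48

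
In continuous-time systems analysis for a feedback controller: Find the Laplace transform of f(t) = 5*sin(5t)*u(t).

Standard pair: sin(wt)*u(t) <-> w/(s^2+w^2)
With w = 5: L{5*sin(5t)*u(t)} = 25/(s^2+25)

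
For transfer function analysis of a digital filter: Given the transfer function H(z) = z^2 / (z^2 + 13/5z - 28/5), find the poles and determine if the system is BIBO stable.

Poles are roots of the denominator: z^2 + 13/5z - 28/5 = 0.
Quadratic formula: z = [-(13/5) +/- sqrt((13/5)^2 - 4*(-28/5))] / 2
Discriminant = 169/25 + 112/5 = 729/25; sqrt = 27/5.
z = (-13/5 +/- 27/5) / 2 => z = 7/5 or z = -4.
|p1| = 4, |p2| = 7/5.
For BIBO stability, all poles must lie inside the unit circle (|p| < 1).
System is UNSTABLE since at least one |p| >= 1.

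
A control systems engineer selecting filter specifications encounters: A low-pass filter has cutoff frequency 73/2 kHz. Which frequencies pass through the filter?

A low-pass filter passes all frequencies below the cutoff frequency 73/2 kHz and attenuates higher frequencies.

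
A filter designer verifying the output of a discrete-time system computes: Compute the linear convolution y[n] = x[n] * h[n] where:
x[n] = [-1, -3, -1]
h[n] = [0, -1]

y[n] = sum_k x[k]*h[n-k]. Output length = len(x) + len(h) - 1 = 3 + 2 - 1 = 4.
y[0] = -1*0 = 0
y[1] = -3*0 + -1*-1 = 1
y[2] = -1*0 + -3*-1 = 3
y[3] = -1*-1 = 1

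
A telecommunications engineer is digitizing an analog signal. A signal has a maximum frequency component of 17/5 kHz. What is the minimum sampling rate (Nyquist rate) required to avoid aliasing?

By the Nyquist-Shannon sampling theorem,
the minimum sampling rate (Nyquist rate) must be at least 2 * f_max.
Nyquist rate = 2 * 17/5 kHz = 34/5 kHz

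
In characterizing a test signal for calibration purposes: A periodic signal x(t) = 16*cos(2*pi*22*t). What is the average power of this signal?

Average power of A*cos(wt) is A^2/2.
P = 16^2 / 2 = 256/2 = 128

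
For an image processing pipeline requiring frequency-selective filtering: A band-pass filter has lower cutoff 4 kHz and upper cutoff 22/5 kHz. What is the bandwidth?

Bandwidth = f_high - f_low
= 22/5 kHz - 4 kHz = 2/5 kHz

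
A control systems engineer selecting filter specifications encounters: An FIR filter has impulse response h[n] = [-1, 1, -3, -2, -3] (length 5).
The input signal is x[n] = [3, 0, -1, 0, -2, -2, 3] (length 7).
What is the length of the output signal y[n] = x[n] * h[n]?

For linear convolution, the output length is:
len(y) = len(x) + len(h) - 1 = 7 + 5 - 1 = 11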